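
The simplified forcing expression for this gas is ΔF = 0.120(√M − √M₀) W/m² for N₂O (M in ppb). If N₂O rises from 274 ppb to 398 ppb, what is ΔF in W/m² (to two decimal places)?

ΔF = 0.41 W/m²

N₂O: 0.120 × (√398 − √274) = 0.120 × (19.9499 − 16.5529) = 0.120 × 3.3970 = 0.4076 W/m².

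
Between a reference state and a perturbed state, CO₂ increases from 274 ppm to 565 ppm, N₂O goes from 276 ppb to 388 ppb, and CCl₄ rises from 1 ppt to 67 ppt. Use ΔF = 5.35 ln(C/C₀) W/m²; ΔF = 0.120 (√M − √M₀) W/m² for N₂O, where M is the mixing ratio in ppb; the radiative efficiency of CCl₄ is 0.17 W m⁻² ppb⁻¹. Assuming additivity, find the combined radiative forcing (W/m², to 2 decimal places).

CO₂: 5.35 × ln(565/274) = 5.35 × ln(2.06204) = 5.35 × 0.72370 = 3.8718 W/m².
N₂O: 0.120 × (√388 − √276) = 0.120 × (19.6977 − 16.6132) = 0.120 × 3.0845 = 0.3701 W/m².
CCl₄: Δ = 67 − 1 = 66 ppt = 0.066 ppb; ΔF = 0.17 × 0.066 = 0.0112 W/m².
Total ΔF = 3.8718 + 0.3701 + 0.0112 = 4.2531 W/m².

ΔF = 4.25 W/m²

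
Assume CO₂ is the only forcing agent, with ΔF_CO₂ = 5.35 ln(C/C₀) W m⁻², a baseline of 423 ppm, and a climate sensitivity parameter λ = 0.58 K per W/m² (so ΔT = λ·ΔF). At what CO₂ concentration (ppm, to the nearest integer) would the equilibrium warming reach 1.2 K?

C ≈ 623 ppm

Required forcing: ΔF = ΔT/λ = 1.2/0.58 = 2.0690 W/m².
Then ln(C/423) = ΔF/5.35 = 2.0690/5.35 = 0.38673.
So C = 423 × e^0.38673 = 423 × 1.47216 = 622.72 ppm.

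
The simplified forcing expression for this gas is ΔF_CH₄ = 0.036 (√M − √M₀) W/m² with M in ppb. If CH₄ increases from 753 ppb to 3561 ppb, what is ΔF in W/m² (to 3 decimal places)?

CH₄: 0.036 × (√3561 − √753) = 0.036 × (59.6741 − 27.4408) = 0.036 × 32.2333 = 1.1604 W/m².

ΔF = 1.160 W/m²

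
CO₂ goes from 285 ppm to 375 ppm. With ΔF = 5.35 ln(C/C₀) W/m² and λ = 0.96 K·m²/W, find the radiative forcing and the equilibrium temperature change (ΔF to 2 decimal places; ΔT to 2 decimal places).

CO₂: 5.35 × ln(375/285) = 5.35 × ln(1.31579) = 5.35 × 0.27444 = 1.4683 W/m².
ΔT = λ ΔF = 0.96 × 1.47 = 1.4112 K.

ΔF = 1.47 W/m²; ΔT = 1.41 K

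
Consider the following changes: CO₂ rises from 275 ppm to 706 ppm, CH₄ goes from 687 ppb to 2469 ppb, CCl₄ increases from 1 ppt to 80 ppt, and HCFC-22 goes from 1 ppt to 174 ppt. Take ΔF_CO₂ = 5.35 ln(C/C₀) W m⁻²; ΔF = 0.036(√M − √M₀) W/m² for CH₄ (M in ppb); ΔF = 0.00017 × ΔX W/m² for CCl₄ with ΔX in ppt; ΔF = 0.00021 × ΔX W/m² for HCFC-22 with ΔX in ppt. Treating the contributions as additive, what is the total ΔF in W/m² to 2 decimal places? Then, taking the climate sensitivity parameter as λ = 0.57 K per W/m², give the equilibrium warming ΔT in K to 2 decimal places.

CO₂: 5.35 × ln(706/275) = 5.35 × ln(2.56727) = 5.35 × 0.94284 = 5.0442 W/m².
CH₄: 0.036 × (√2469 − √687) = 0.036 × (49.6890 − 26.2107) = 0.036 × 23.4783 = 0.8452 W/m².
CCl₄: ΔF = 0.00017 × (80 − 1) = 0.00017 × 79 = 0.0134 W/m².
HCFC-22: ΔF = 0.00021 × (174 − 1) = 0.00021 × 173 = 0.0363 W/m².
Total ΔF = 5.0442 + 0.8452 + 0.0134 + 0.0363 = 5.9391 W/m².
ΔT = λ ΔF = 0.57 × 5.94 = 3.3858 K.

ΔF = 5.94 W/m²; ΔT = 3.39 K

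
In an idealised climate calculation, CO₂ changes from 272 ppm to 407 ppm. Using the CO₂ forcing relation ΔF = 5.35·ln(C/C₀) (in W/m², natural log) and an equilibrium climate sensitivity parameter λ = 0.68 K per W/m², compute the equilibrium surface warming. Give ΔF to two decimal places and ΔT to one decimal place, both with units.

ΔF = 2.16 W/m²; ΔT = 1.5 K

CO₂: 5.35 × ln(407/272) = 5.35 × ln(1.49632) = 5.35 × 0.40301 = 2.1561 W/m².
ΔT = λ ΔF = 0.68 × 2.16 = 1.4688 K.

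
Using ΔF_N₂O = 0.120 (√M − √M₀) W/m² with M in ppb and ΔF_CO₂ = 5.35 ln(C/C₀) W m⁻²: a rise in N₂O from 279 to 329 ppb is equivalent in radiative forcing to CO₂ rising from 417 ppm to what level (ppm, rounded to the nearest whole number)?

N₂O forcing: 0.120 × (√329 − √279) = 0.120 × (18.1384 − 16.7033) = 0.120 × 1.4351 = 0.17221 W/m².
Set 5.35 ln(C/417) = 0.17221: ln(C/417) = 0.17221/5.35 = 0.03219, so C = 417 × e^0.03219 = 417 × 1.03271 = 430.64 ppm.

C ≈ 431 ppm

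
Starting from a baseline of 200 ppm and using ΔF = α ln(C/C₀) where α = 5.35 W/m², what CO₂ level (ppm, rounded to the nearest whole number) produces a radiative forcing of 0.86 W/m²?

C ≈ 235 ppm

Set 5.35 ln(C/200) = 0.86, so ln(C/200) = 0.86/5.35 = 0.16075.
Then C/200 = e^0.16075 = 1.17439, giving C = 200 × 1.17439 = 234.88 ppm.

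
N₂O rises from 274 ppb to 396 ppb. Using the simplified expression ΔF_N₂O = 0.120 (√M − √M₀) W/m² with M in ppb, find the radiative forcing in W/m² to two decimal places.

N₂O: 0.120 × (√396 − √274) = 0.120 × (19.8997 − 16.5529) = 0.120 × 3.3468 = 0.4016 W/m².

ΔF = 0.40 W/m²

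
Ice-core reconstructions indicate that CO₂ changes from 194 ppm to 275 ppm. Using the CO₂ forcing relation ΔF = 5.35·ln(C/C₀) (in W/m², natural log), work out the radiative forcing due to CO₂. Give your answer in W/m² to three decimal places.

CO₂: 5.35 × ln(275/194) = 5.35 × ln(1.41753) = 5.35 × 0.34892 = 1.8667 W/m².

ΔF = 1.867 W/m²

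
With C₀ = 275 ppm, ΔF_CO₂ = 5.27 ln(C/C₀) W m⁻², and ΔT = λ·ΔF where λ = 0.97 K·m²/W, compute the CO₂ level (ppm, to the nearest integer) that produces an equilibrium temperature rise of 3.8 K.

Required forcing: ΔF = ΔT/λ = 3.8/0.97 = 3.9175 W/m².
Then ln(C/275) = ΔF/5.27 = 3.9175/5.27 = 0.74336.
So C = 275 × e^0.74336 = 275 × 2.10299 = 578.32 ppm.

C ≈ 578 ppm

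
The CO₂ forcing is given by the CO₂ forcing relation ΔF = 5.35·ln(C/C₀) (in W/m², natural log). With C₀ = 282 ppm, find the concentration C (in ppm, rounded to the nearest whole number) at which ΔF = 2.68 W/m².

C ≈ 465 ppm

Set 5.35 ln(C/282) = 2.68, so ln(C/282) = 2.68/5.35 = 0.50093.
Then C/282 = e^0.50093 = 1.65026, giving C = 282 × 1.65026 = 465.37 ppm.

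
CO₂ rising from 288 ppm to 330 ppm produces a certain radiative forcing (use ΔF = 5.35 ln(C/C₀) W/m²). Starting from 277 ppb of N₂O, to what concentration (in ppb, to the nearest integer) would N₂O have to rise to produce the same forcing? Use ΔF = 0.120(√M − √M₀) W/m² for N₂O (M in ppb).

M ≈ 516 ppb

CO₂ forcing: 5.35 × ln(330/288) = 5.35 × 0.136132 = 0.72831 W/m².
Set 0.120(√M − √277) = 0.72831: √M = 0.72831/0.120 + √277 = 6.0693 + 16.6433 = 22.7126.
M = (22.7126)² = 515.86 ppb.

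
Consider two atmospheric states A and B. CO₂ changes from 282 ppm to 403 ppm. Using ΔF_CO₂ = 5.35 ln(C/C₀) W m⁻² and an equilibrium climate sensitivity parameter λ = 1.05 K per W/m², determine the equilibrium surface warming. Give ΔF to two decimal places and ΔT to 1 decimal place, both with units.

ΔF = 1.91 W/m²; ΔT = 2.0 K

CO₂: 5.35 × ln(403/282) = 5.35 × ln(1.42908) = 5.35 × 0.35703 = 1.9101 W/m².
ΔT = λ ΔF = 1.05 × 1.91 = 2.0055 K.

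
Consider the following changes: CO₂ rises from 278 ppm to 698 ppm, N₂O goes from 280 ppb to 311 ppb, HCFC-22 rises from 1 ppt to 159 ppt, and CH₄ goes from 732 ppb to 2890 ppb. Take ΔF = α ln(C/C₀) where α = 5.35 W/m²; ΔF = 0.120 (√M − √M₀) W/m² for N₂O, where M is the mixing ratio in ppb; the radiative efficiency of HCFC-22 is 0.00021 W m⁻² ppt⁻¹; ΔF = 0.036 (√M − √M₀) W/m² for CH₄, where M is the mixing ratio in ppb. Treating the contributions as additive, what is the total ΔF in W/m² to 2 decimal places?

CO₂: 5.35 × ln(698/278) = 5.35 × ln(2.51079) = 5.35 × 0.92060 = 4.9252 W/m².
N₂O: 0.120 × (√311 − √280) = 0.120 × (17.6352 − 16.7332) = 0.120 × 0.9020 = 0.1082 W/m².
HCFC-22: ΔF = 0.00021 × (159 − 1) = 0.00021 × 158 = 0.0332 W/m².
CH₄: 0.036 × (√2890 − √732) = 0.036 × (53.7587 − 27.0555) = 0.036 × 26.7032 = 0.9613 W/m².
Total ΔF = 4.9252 + 0.1082 + 0.0332 + 0.9613 = 6.0279 W/m².

ΔF = 6.03 W/m²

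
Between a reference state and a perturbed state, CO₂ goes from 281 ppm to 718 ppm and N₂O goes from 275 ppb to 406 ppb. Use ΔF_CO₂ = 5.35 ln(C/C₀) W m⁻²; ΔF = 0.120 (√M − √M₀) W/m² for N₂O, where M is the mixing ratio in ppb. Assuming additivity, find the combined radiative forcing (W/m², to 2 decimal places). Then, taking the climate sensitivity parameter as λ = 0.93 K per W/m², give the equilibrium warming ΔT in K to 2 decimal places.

ΔF = 5.45 W/m²; ΔT = 5.07 K

CO₂: 5.35 × ln(718/281) = 5.35 × ln(2.55516) = 5.35 × 0.93811 = 5.0189 W/m².
N₂O: 0.120 × (√406 − √275) = 0.120 × (20.1494 − 16.5831) = 0.120 × 3.5663 = 0.4280 W/m².
Total ΔF = 5.0189 + 0.4280 = 5.4469 W/m².
ΔT = λ ΔF = 0.93 × 5.45 = 5.0685 K.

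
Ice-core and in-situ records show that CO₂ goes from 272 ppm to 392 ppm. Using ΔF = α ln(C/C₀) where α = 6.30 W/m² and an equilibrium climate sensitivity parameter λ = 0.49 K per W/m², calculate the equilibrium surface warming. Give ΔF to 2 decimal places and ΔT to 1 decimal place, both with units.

CO₂: 6.30 × ln(392/272) = 6.30 × ln(1.44118) = 6.30 × 0.36546 = 2.3024 W/m².
ΔT = λ ΔF = 0.49 × 2.30 = 1.1270 K.

ΔF = 2.30 W/m²; ΔT = 1.1 K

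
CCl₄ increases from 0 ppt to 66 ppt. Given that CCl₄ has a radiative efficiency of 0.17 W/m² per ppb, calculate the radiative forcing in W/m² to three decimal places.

CCl₄: Δ = 66 − 0 = 66 ppt = 0.066 ppb; ΔF = 0.17 × 0.066 = 0.0112 W/m².

ΔF = 0.011 W/m²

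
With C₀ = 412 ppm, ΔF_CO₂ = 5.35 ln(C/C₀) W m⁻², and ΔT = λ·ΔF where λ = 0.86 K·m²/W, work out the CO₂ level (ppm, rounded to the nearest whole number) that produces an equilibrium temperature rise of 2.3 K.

C ≈ 679 ppm

Required forcing: ΔF = ΔT/λ = 2.3/0.86 = 2.6744 W/m².
Then ln(C/412) = ΔF/5.35 = 2.6744/5.35 = 0.49989.
So C = 412 × e^0.49989 = 412 × 1.64854 = 679.20 ppm.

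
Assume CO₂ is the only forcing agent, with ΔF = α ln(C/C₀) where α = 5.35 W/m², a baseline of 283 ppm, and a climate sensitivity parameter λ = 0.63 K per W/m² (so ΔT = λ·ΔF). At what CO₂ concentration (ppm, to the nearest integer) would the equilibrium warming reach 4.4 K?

C ≈ 1044 ppm

Required forcing: ΔF = ΔT/λ = 4.4/0.63 = 6.9841 W/m².
Then ln(C/283) = ΔF/5.35 = 6.9841/5.35 = 1.30544.
So C = 283 × e^1.30544 = 283 × 3.68931 = 1044.07 ppm.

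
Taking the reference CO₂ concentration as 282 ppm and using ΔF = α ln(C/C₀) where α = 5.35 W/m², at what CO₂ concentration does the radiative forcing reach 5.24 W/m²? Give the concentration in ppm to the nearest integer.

C ≈ 751 ppm

Set 5.35 ln(C/282) = 5.24, so ln(C/282) = 5.24/5.35 = 0.97944.
Then C/282 = e^0.97944 = 2.66296, giving C = 282 × 2.66296 = 750.95 ppm.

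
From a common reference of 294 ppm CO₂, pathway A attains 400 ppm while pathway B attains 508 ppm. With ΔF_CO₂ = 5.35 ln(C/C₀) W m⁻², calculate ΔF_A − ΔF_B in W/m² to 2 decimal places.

ΔF_A − ΔF_B = -1.28 W/m²

ΔF_A = 5.35 ln(400/294) = 5.35 × 0.30788 = 1.6472 W/m².
ΔF_B = 5.35 ln(508/294) = 5.35 × 0.54690 = 2.9259 W/m².
Difference: 1.6472 − 2.9259 = -1.2787 W/m².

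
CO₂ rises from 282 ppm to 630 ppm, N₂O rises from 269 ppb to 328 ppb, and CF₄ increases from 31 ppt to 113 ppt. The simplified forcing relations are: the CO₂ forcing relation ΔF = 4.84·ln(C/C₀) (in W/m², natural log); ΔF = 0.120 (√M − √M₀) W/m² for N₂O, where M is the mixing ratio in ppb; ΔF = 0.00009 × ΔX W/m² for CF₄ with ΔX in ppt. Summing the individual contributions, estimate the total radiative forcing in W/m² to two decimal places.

ΔF = 4.10 W/m²

CO₂: 4.84 × ln(630/282) = 4.84 × ln(2.23404) = 4.84 × 0.80381 = 3.8904 W/m².
N₂O: 0.120 × (√328 − √269) = 0.120 × (18.1108 − 16.4012) = 0.120 × 1.7096 = 0.2052 W/m².
CF₄: ΔF = 0.00009 × (113 − 31) = 0.00009 × 82 = 0.0074 W/m².
Total ΔF = 3.8904 + 0.2052 + 0.0074 = 4.1030 W/m².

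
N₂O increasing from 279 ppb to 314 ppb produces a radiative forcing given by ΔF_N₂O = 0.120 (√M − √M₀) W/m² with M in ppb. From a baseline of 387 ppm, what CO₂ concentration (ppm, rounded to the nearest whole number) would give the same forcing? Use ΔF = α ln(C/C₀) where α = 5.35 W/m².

C ≈ 396 ppm

N₂O forcing: 0.120 × (√314 − √279) = 0.120 × (17.7200 − 16.7033) = 0.120 × 1.0167 = 0.12200 W/m².
Set 5.35 ln(C/387) = 0.12200: ln(C/387) = 0.12200/5.35 = 0.02280, so C = 387 × e^0.02280 = 387 × 1.02306 = 395.92 ppm.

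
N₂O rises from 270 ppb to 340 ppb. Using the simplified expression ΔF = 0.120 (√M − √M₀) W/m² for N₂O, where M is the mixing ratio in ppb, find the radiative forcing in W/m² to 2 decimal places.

N₂O: 0.120 × (√340 − √270) = 0.120 × (18.4391 − 16.4317) = 0.120 × 2.0074 = 0.2409 W/m².

ΔF = 0.24 W/m²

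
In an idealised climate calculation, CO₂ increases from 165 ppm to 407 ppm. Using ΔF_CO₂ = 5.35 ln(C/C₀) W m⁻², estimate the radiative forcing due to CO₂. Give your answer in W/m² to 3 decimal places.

CO₂ absorption bands are partially saturated, so forcing scales with the logarithm of the concentration ratio.
CO₂: 5.35 × ln(407/165) = 5.35 × ln(2.46667) = 5.35 × 0.90287 = 4.8304 W/m².

ΔF = 4.830 W/m²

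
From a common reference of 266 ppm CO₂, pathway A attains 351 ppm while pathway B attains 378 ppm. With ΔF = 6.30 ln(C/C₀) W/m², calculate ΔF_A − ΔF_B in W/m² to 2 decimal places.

ΔF_A − ΔF_B = -0.47 W/m²

ΔF_A = 6.30 ln(351/266) = 6.30 × 0.27729 = 1.7469 W/m².
ΔF_B = 6.30 ln(378/266) = 6.30 × 0.35140 = 2.2138 W/m².
Difference: 1.7469 − 2.2138 = -0.4669 W/m².
(Equivalently, ΔF_A − ΔF_B = 6.30 ln(351/378) = 6.30 × -0.07411 = -0.4669 W/m².)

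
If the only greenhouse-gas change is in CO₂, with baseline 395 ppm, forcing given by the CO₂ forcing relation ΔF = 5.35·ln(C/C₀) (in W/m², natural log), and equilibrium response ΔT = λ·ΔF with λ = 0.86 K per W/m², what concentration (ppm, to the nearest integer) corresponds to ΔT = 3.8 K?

Required forcing: ΔF = ΔT/λ = 3.8/0.86 = 4.4186 W/m².
Then ln(C/395) = ΔF/5.35 = 4.4186/5.35 = 0.82591.
So C = 395 × e^0.82591 = 395 × 2.28396 = 902.16 ppm.

C ≈ 902 ppm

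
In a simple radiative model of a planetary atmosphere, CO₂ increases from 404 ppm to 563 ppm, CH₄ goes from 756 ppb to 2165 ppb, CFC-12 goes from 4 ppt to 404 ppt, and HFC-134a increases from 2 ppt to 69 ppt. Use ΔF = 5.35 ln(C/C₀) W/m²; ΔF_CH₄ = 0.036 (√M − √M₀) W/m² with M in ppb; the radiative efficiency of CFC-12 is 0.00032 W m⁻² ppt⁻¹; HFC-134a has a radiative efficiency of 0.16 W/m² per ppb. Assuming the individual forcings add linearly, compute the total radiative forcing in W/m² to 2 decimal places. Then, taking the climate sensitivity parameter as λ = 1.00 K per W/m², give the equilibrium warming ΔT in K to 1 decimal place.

CO₂: 5.35 × ln(563/404) = 5.35 × ln(1.39356) = 5.35 × 0.33186 = 1.7755 W/m².
CH₄: 0.036 × (√2165 − √756) = 0.036 × (46.5296 − 27.4955) = 0.036 × 19.0341 = 0.6852 W/m².
CFC-12: ΔF = 0.00032 × (404 − 4) = 0.00032 × 400 = 0.1280 W/m².
HFC-134a: Δ = 69 − 2 = 67 ppt = 0.067 ppb; ΔF = 0.16 × 0.067 = 0.0107 W/m².
Total ΔF = 1.7755 + 0.6852 + 0.1280 + 0.0107 = 2.5994 W/m².
ΔT = λ ΔF = 1.00 × 2.60 = 2.6000 K.

ΔF = 2.60 W/m²; ΔT = 2.6 K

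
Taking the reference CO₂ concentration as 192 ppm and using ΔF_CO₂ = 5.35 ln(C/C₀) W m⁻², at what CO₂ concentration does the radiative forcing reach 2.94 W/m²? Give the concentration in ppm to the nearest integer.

Set 5.35 ln(C/192) = 2.94, so ln(C/192) = 2.94/5.35 = 0.54953.
Then C/192 = e^0.54953 = 1.73244, giving C = 192 × 1.73244 = 332.63 ppm.

C ≈ 333 ppm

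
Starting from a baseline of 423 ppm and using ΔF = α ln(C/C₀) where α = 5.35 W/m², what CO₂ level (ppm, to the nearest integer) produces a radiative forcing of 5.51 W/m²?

Set 5.35 ln(C/423) = 5.51, so ln(C/423) = 5.51/5.35 = 1.02991.
Then C/423 = e^1.02991 = 2.80081, giving C = 423 × 2.80081 = 1184.74 ppm.

C ≈ 1185 ppm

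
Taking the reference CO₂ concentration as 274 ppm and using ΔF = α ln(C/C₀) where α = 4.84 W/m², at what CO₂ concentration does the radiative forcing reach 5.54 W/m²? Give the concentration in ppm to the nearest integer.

Set 4.84 ln(C/274) = 5.54, so ln(C/274) = 5.54/4.84 = 1.14463.
Then C/274 = e^1.14463 = 3.14128, giving C = 274 × 3.14128 = 860.71 ppm.

C ≈ 861 ppm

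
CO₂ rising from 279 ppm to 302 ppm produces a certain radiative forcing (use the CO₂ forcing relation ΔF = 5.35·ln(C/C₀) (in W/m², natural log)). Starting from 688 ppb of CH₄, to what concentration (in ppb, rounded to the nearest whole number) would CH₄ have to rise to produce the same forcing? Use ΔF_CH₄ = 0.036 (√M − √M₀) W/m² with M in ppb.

CO₂ forcing: 5.35 × ln(302/279) = 5.35 × 0.079215 = 0.42380 W/m².
Set 0.036(√M − √688) = 0.42380: √M = 0.42380/0.036 + √688 = 11.7722 + 26.2298 = 38.0020.
M = (38.0020)² = 1444.15 ppb.

M ≈ 1444 ppb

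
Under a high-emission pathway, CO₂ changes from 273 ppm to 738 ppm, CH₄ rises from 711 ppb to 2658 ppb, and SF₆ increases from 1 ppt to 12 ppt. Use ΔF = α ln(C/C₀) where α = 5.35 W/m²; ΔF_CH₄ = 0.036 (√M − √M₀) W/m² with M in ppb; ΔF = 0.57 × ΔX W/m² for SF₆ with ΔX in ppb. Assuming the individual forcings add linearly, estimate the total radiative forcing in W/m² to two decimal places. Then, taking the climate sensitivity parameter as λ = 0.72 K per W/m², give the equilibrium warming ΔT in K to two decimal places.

ΔF = 6.22 W/m²; ΔT = 4.48 K

CO₂: 5.35 × ln(738/273) = 5.35 × ln(2.70330) = 5.35 × 0.99447 = 5.3204 W/m².
CH₄: 0.036 × (√2658 − √711) = 0.036 × (51.5558 − 26.6646) = 0.036 × 24.8912 = 0.8961 W/m².
SF₆: Δ = 12 − 1 = 11 ppt = 0.011 ppb; ΔF = 0.57 × 0.011 = 0.0063 W/m².
Total ΔF = 5.3204 + 0.8961 + 0.0063 = 6.2228 W/m².
ΔT = λ ΔF = 0.72 × 6.22 = 4.4784 K.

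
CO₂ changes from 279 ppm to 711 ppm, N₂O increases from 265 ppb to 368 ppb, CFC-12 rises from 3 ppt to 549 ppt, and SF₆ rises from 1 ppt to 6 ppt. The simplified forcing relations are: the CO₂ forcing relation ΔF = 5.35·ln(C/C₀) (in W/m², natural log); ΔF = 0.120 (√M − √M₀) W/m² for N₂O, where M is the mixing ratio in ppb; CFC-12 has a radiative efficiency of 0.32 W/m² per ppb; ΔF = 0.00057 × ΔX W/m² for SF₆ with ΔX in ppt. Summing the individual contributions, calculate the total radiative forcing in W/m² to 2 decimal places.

ΔF = 5.53 W/m²

CO₂: 5.35 × ln(711/279) = 5.35 × ln(2.54839) = 5.35 × 0.93546 = 5.0047 W/m².
N₂O: 0.120 × (√368 − √265) = 0.120 × (19.1833 − 16.2788) = 0.120 × 2.9045 = 0.3485 W/m².
CFC-12: Δ = 549 − 3 = 546 ppt = 0.546 ppb; ΔF = 0.32 × 0.546 = 0.1747 W/m².
SF₆: ΔF = 0.00057 × (6 − 1) = 0.00057 × 5 = 0.0029 W/m².
Total ΔF = 5.0047 + 0.3485 + 0.1747 + 0.0029 = 5.5308 W/m².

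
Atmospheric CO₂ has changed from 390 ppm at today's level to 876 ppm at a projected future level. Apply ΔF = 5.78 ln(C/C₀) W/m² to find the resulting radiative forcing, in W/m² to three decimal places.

ΔF = 4.677 W/m²

CO₂: 5.78 × ln(876/390) = 5.78 × ln(2.24615) = 5.78 × 0.80922 = 4.6773 W/m².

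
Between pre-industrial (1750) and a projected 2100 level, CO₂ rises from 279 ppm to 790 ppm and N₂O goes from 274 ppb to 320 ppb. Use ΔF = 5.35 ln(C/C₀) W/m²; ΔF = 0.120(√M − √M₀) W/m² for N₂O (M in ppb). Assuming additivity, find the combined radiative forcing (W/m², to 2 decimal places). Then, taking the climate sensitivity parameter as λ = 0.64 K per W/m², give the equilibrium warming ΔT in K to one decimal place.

CO₂: 5.35 × ln(790/279) = 5.35 × ln(2.83154) = 5.35 × 1.04082 = 5.5684 W/m².
N₂O: 0.120 × (√320 − √274) = 0.120 × (17.8885 − 16.5529) = 0.120 × 1.3356 = 0.1603 W/m².
Total ΔF = 5.5684 + 0.1603 = 5.7287 W/m².
ΔT = λ ΔF = 0.64 × 5.73 = 3.6672 K.

ΔF = 5.73 W/m²; ΔT = 3.7 K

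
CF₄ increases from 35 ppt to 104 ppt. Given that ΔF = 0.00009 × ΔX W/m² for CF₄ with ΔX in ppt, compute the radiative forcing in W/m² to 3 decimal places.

CF₄: ΔF = 0.00009 × (104 − 35) = 0.00009 × 69 = 0.0062 W/m².

ΔF = 0.006 W/m²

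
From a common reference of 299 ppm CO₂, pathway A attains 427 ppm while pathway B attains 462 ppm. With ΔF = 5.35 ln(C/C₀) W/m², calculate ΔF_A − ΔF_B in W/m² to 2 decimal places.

ΔF_A − ΔF_B = -0.42 W/m²

ΔF_A = 5.35 ln(427/299) = 5.35 × 0.35634 = 1.9064 W/m².
ΔF_B = 5.35 ln(462/299) = 5.35 × 0.43512 = 2.3279 W/m².
Difference: 1.9064 − 2.3279 = -0.4215 W/m².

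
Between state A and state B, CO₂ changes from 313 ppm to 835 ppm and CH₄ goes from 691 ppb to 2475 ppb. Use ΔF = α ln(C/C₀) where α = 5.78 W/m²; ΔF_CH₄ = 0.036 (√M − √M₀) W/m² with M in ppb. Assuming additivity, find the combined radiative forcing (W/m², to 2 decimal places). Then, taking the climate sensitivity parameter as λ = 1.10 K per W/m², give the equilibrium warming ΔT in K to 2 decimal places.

ΔF = 6.52 W/m²; ΔT = 7.17 K

CO₂: 5.78 × ln(835/313) = 5.78 × ln(2.66773) = 5.78 × 0.98123 = 5.6715 W/m².
CH₄: 0.036 × (√2475 − √691) = 0.036 × (49.7494 − 26.2869) = 0.036 × 23.4625 = 0.8447 W/m².
Total ΔF = 5.6715 + 0.8447 = 6.5162 W/m².
ΔT = λ ΔF = 1.10 × 6.52 = 7.1720 K.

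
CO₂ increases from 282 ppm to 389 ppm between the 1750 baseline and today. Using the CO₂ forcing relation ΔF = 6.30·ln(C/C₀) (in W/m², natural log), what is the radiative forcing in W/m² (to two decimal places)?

ΔF = 2.03 W/m²

CO₂: 6.30 × ln(389/282) = 6.30 × ln(1.37943) = 6.30 × 0.32167 = 2.0265 W/m².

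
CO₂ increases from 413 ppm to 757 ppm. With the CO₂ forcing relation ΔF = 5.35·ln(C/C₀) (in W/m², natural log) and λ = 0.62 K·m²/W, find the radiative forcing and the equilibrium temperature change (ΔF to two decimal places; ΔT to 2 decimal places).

ΔF = 3.24 W/m²; ΔT = 2.01 K

CO₂: 5.35 × ln(757/413) = 5.35 × ln(1.83293) = 5.35 × 0.60592 = 3.2417 W/m².
ΔT = λ ΔF = 0.62 × 3.24 = 2.0088 K.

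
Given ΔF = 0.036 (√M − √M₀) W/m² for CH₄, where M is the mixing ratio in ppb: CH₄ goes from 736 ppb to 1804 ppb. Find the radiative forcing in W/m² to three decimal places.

ΔF = 0.552 W/m²

CH₄: 0.036 × (√1804 − √736) = 0.036 × (42.4735 − 27.1293) = 0.036 × 15.3442 = 0.5524 W/m².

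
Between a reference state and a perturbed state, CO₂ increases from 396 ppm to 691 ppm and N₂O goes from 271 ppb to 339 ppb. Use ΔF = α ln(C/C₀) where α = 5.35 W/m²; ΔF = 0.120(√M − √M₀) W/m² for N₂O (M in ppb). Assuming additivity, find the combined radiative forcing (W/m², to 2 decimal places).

ΔF = 3.21 W/m²

CO₂: 5.35 × ln(691/396) = 5.35 × ln(1.74495) = 5.35 × 0.55673 = 2.9785 W/m².
N₂O: 0.120 × (√339 − √271) = 0.120 × (18.4120 − 16.4621) = 0.120 × 1.9499 = 0.2340 W/m².
Total ΔF = 2.9785 + 0.2340 = 3.2125 W/m².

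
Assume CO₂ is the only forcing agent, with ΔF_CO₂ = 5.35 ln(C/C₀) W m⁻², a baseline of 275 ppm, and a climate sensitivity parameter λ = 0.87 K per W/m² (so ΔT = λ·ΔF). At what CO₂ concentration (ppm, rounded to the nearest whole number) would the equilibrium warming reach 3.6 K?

C ≈ 596 ppm

Required forcing: ΔF = ΔT/λ = 3.6/0.87 = 4.1379 W/m².
Then ln(C/275) = ΔF/5.35 = 4.1379/5.35 = 0.77344.
So C = 275 × e^0.77344 = 275 × 2.16721 = 595.98 ppm.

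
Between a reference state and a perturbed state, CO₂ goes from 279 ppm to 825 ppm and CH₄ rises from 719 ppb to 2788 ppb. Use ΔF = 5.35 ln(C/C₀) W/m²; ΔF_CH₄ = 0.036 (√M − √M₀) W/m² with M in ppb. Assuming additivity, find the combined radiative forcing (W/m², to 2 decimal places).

ΔF = 6.74 W/m²

CO₂: 5.35 × ln(825/279) = 5.35 × ln(2.95699) = 5.35 × 1.08417 = 5.8003 W/m².
CH₄: 0.036 × (√2788 − √719) = 0.036 × (52.8015 − 26.8142) = 0.036 × 25.9873 = 0.9355 W/m².
Total ΔF = 5.8003 + 0.9355 = 6.7358 W/m².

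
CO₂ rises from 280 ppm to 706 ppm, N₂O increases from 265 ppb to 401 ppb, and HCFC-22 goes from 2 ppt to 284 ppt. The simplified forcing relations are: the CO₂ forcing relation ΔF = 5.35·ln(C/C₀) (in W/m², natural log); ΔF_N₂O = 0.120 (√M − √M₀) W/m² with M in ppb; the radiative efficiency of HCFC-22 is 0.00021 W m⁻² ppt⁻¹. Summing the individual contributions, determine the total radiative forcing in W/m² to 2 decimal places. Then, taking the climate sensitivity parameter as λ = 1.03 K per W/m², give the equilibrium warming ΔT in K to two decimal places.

ΔF = 5.46 W/m²; ΔT = 5.62 K

CO₂: 5.35 × ln(706/280) = 5.35 × ln(2.52143) = 5.35 × 0.92483 = 4.9478 W/m².
N₂O: 0.120 × (√401 − √265) = 0.120 × (20.0250 − 16.2788) = 0.120 × 3.7462 = 0.4495 W/m².
HCFC-22: ΔF = 0.00021 × (284 − 2) = 0.00021 × 282 = 0.0592 W/m².
Total ΔF = 4.9478 + 0.4495 + 0.0592 = 5.4565 W/m².
ΔT = λ ΔF = 1.03 × 5.46 = 5.6238 K.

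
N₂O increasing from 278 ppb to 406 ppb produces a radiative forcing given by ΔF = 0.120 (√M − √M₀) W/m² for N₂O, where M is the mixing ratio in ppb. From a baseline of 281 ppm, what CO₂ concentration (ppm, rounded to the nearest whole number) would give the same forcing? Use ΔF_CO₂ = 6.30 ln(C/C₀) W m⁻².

N₂O forcing: 0.120 × (√406 − √278) = 0.120 × (20.1494 − 16.6733) = 0.120 × 3.4761 = 0.41713 W/m².
Set 6.30 ln(C/281) = 0.41713: ln(C/281) = 0.41713/6.30 = 0.06621, so C = 281 × e^0.06621 = 281 × 1.06845 = 300.23 ppm.

C ≈ 300 ppm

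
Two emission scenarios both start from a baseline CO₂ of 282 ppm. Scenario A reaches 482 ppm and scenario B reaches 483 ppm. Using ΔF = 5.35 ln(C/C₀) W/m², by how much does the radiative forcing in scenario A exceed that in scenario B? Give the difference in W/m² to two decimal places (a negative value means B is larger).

ΔF_A = 5.35 ln(482/282) = 5.35 × 0.53604 = 2.8678 W/m².
ΔF_B = 5.35 ln(483/282) = 5.35 × 0.53811 = 2.8789 W/m².
Difference: 2.8678 − 2.8789 = -0.0111 W/m².

ΔF_A − ΔF_B = -0.01 W/m²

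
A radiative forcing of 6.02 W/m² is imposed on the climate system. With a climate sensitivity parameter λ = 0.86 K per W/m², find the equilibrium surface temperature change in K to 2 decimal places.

ΔT = λ ΔF = 0.86 × 6.02 = 5.1772 K.

ΔT = 5.18 K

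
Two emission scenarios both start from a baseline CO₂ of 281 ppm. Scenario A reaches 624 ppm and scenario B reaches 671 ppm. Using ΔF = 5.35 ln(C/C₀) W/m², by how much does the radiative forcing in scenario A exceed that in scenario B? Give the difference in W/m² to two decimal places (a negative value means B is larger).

ΔF_A − ΔF_B = -0.39 W/m²

ΔF_A = 5.35 ln(624/281) = 5.35 × 0.79780 = 4.2682 W/m².
ΔF_B = 5.35 ln(671/281) = 5.35 × 0.87041 = 4.6567 W/m².
Difference: 4.2682 − 4.6567 = -0.3885 W/m².
(Equivalently, ΔF_A − ΔF_B = 5.35 ln(624/671) = 5.35 × -0.07262 = -0.3885 W/m².)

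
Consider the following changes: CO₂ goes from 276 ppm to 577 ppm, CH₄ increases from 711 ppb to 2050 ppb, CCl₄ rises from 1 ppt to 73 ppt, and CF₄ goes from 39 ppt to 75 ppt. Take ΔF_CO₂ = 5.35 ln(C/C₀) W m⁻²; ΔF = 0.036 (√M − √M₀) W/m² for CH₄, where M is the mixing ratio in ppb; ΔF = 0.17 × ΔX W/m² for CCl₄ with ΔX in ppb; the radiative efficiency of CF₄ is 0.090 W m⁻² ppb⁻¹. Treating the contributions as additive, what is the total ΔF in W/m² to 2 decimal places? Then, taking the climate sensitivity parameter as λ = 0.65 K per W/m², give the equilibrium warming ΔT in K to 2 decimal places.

CO₂: 5.35 × ln(577/276) = 5.35 × ln(2.09058) = 5.35 × 0.73744 = 3.9453 W/m².
CH₄: 0.036 × (√2050 − √711) = 0.036 × (45.2769 − 26.6646) = 0.036 × 18.6123 = 0.6700 W/m².
CCl₄: Δ = 73 − 1 = 72 ppt = 0.072 ppb; ΔF = 0.17 × 0.072 = 0.0122 W/m².
CF₄: Δ = 75 − 39 = 36 ppt = 0.036 ppb; ΔF = 0.090 × 0.036 = 0.0032 W/m².
Total ΔF = 3.9453 + 0.6700 + 0.0122 + 0.0032 = 4.6307 W/m².
ΔT = λ ΔF = 0.65 × 4.63 = 3.0095 K.

ΔF = 4.63 W/m²; ΔT = 3.01 K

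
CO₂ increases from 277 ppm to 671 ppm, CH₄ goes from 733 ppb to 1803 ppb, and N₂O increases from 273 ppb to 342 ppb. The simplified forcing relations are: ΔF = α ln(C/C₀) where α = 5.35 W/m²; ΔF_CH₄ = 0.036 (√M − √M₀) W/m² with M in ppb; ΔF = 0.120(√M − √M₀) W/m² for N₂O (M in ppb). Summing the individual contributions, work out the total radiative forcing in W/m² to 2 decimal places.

CO₂: 5.35 × ln(671/277) = 5.35 × ln(2.42238) = 5.35 × 0.88475 = 4.7334 W/m².
CH₄: 0.036 × (√1803 − √733) = 0.036 × (42.4617 − 27.0740) = 0.036 × 15.3877 = 0.5540 W/m².
N₂O: 0.120 × (√342 − √273) = 0.120 × (18.4932 − 16.5227) = 0.120 × 1.9705 = 0.2365 W/m².
Total ΔF = 4.7334 + 0.5540 + 0.2365 = 5.5239 W/m².

ΔF = 5.52 W/m²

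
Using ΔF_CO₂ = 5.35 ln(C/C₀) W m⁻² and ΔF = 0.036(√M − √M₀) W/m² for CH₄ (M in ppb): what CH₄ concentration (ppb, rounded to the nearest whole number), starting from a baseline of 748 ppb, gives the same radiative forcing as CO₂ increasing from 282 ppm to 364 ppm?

CO₂ forcing: 5.35 × ln(364/282) = 5.35 × 0.255247 = 1.36557 W/m².
Set 0.036(√M − √748) = 1.36557: √M = 1.36557/0.036 + √748 = 37.9325 + 27.3496 = 65.2821.
M = (65.2821)² = 4261.75 ppb.

M ≈ 4262 ppb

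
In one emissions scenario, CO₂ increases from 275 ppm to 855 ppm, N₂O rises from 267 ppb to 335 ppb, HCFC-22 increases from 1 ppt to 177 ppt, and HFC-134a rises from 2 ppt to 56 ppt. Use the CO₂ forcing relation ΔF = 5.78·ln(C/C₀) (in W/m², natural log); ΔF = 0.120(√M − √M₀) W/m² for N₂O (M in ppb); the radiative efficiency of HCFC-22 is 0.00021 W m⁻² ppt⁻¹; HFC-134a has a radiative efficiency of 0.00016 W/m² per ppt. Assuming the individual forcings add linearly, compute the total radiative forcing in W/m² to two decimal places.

CO₂: 5.78 × ln(855/275) = 5.78 × ln(3.10909) = 5.78 × 1.13433 = 6.5564 W/m².
N₂O: 0.120 × (√335 − √267) = 0.120 × (18.3030 − 16.3401) = 0.120 × 1.9629 = 0.2355 W/m².
HCFC-22: ΔF = 0.00021 × (177 − 1) = 0.00021 × 176 = 0.0370 W/m².
HFC-134a: ΔF = 0.00016 × (56 − 2) = 0.00016 × 54 = 0.0086 W/m².
Total ΔF = 6.5564 + 0.2355 + 0.0370 + 0.0086 = 6.8375 W/m².

ΔF = 6.84 W/m²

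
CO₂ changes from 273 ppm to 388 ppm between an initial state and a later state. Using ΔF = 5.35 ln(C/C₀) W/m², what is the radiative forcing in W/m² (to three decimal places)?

CO₂: 5.35 × ln(388/273) = 5.35 × ln(1.42125) = 5.35 × 0.35154 = 1.8807 W/m².

ΔF = 1.881 W/m²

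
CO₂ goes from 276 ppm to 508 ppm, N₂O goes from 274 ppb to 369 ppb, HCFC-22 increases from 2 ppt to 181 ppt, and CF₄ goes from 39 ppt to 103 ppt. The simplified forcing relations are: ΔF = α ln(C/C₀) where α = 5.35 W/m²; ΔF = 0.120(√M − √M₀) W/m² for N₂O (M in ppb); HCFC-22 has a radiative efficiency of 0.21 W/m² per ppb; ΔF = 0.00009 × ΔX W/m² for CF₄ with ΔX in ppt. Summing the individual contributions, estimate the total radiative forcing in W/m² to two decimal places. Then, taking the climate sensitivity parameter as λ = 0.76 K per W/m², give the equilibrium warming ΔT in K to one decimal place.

ΔF = 3.63 W/m²; ΔT = 2.8 K

CO₂: 5.35 × ln(508/276) = 5.35 × ln(1.84058) = 5.35 × 0.61008 = 3.2639 W/m².
N₂O: 0.120 × (√369 − √274) = 0.120 × (19.2094 − 16.5529) = 0.120 × 2.6565 = 0.3188 W/m².
HCFC-22: Δ = 181 − 2 = 179 ppt = 0.179 ppb; ΔF = 0.21 × 0.179 = 0.0376 W/m².
CF₄: ΔF = 0.00009 × (103 − 39) = 0.00009 × 64 = 0.0058 W/m².
Total ΔF = 3.2639 + 0.3188 + 0.0376 + 0.0058 = 3.6261 W/m².
ΔT = λ ΔF = 0.76 × 3.63 = 2.7588 K.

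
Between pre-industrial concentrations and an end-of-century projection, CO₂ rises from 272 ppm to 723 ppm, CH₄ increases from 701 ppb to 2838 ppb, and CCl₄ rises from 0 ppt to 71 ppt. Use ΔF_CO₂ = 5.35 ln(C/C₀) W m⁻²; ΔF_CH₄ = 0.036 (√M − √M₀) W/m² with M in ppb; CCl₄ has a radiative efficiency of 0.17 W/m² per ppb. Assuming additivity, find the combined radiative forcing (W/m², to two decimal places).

ΔF = 6.21 W/m²

CO₂: 5.35 × ln(723/272) = 5.35 × ln(2.65809) = 5.35 × 0.97761 = 5.2302 W/m².
CH₄: 0.036 × (√2838 − √701) = 0.036 × (53.2729 − 26.4764) = 0.036 × 26.7965 = 0.9647 W/m².
CCl₄: Δ = 71 − 0 = 71 ppt = 0.071 ppb; ΔF = 0.17 × 0.071 = 0.0121 W/m².
Total ΔF = 5.2302 + 0.9647 + 0.0121 = 6.2070 W/m².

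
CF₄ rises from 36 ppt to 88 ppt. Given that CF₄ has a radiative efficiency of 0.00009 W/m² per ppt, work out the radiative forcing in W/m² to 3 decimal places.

ΔF = 0.005 W/m²

CF₄: ΔF = 0.00009 × (88 − 36) = 0.00009 × 52 = 0.0047 W/m².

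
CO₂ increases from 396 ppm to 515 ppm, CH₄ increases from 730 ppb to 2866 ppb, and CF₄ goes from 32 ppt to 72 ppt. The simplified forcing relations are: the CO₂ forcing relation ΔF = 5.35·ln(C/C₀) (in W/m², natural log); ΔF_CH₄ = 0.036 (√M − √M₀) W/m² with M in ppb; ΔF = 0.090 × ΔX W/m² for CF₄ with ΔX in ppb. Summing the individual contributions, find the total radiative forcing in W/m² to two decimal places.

CO₂: 5.35 × ln(515/396) = 5.35 × ln(1.30051) = 5.35 × 0.26276 = 1.4058 W/m².
CH₄: 0.036 × (√2866 − √730) = 0.036 × (53.5350 − 27.0185) = 0.036 × 26.5165 = 0.9546 W/m².
CF₄: Δ = 72 − 32 = 40 ppt = 0.040 ppb; ΔF = 0.090 × 0.040 = 0.0036 W/m².
Total ΔF = 1.4058 + 0.9546 + 0.0036 = 2.3640 W/m².

ΔF = 2.36 W/m²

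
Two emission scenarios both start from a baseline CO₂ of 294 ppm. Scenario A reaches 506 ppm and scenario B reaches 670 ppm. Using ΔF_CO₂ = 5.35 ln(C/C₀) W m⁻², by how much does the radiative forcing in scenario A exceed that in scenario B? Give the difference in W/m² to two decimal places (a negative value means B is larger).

ΔF_A = 5.35 ln(506/294) = 5.35 × 0.54296 = 2.9048 W/m².
ΔF_B = 5.35 ln(670/294) = 5.35 × 0.82370 = 4.4068 W/m².
Difference: 2.9048 − 4.4068 = -1.5020 W/m².

ΔF_A − ΔF_B = -1.50 W/m²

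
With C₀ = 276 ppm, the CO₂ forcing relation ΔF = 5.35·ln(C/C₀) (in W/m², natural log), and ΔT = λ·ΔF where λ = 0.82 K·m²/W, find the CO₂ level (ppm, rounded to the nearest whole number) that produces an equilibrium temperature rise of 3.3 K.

C ≈ 586 ppm

Required forcing: ΔF = ΔT/λ = 3.3/0.82 = 4.0244 W/m².
Then ln(C/276) = ΔF/5.35 = 4.0244/5.35 = 0.75222.
So C = 276 × e^0.75222 = 276 × 2.12170 = 585.59 ppm.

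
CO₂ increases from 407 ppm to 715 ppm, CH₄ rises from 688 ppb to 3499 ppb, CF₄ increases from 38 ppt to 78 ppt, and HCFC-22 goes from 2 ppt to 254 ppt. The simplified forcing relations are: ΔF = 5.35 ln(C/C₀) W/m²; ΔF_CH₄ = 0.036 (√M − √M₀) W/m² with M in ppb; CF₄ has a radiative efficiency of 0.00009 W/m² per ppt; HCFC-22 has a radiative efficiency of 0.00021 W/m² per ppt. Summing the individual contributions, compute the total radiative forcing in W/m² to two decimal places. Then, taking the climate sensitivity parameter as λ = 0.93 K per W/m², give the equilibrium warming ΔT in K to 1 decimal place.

CO₂: 5.35 × ln(715/407) = 5.35 × ln(1.75676) = 5.35 × 0.56347 = 3.0146 W/m².
CH₄: 0.036 × (√3499 − √688) = 0.036 × (59.1523 − 26.2298) = 0.036 × 32.9225 = 1.1852 W/m².
CF₄: ΔF = 0.00009 × (78 − 38) = 0.00009 × 40 = 0.0036 W/m².
HCFC-22: ΔF = 0.00021 × (254 − 2) = 0.00021 × 252 = 0.0529 W/m².
Total ΔF = 3.0146 + 1.1852 + 0.0036 + 0.0529 = 4.2563 W/m².
ΔT = λ ΔF = 0.93 × 4.26 = 3.9618 K.

ΔF = 4.26 W/m²; ΔT = 4.0 K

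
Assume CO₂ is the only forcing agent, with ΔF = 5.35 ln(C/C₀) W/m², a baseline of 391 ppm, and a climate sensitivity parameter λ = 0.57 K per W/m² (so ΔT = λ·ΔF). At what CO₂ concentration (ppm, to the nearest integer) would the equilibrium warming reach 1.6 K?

C ≈ 661 ppm

Required forcing: ΔF = ΔT/λ = 1.6/0.57 = 2.8070 W/m².
Then ln(C/391) = ΔF/5.35 = 2.8070/5.35 = 0.52467.
So C = 391 × e^0.52467 = 391 × 1.68990 = 660.75 ppm.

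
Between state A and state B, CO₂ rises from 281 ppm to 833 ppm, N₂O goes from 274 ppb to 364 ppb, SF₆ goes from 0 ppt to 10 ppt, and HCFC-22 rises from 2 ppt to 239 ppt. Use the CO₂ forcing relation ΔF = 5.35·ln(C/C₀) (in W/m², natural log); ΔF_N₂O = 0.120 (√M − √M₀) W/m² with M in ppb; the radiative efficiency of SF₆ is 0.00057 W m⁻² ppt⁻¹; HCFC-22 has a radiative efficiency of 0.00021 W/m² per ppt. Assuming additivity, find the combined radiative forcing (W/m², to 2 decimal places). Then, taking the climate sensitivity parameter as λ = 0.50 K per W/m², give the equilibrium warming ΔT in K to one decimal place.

CO₂: 5.35 × ln(833/281) = 5.35 × ln(2.96441) = 5.35 × 1.08668 = 5.8137 W/m².
N₂O: 0.120 × (√364 − √274) = 0.120 × (19.0788 − 16.5529) = 0.120 × 2.5259 = 0.3031 W/m².
SF₆: ΔF = 0.00057 × (10 − 0) = 0.00057 × 10 = 0.0057 W/m².
HCFC-22: ΔF = 0.00021 × (239 − 2) = 0.00021 × 237 = 0.0498 W/m².
Total ΔF = 5.8137 + 0.3031 + 0.0057 + 0.0498 = 6.1723 W/m².
ΔT = λ ΔF = 0.50 × 6.17 = 3.0850 K.

ΔF = 6.17 W/m²; ΔT = 3.1 K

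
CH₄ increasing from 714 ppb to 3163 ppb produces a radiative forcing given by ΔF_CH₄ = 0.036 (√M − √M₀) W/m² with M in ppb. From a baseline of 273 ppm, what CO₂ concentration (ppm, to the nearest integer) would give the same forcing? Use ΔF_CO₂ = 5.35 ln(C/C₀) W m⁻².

CH₄ forcing: 0.036 × (√3163 − √714) = 0.036 × (56.2406 − 26.7208) = 0.036 × 29.5198 = 1.06271 W/m².
Set 5.35 ln(C/273) = 1.06271: ln(C/273) = 1.06271/5.35 = 0.19864, so C = 273 × e^0.19864 = 273 × 1.21974 = 332.99 ppm.

C ≈ 333 ppm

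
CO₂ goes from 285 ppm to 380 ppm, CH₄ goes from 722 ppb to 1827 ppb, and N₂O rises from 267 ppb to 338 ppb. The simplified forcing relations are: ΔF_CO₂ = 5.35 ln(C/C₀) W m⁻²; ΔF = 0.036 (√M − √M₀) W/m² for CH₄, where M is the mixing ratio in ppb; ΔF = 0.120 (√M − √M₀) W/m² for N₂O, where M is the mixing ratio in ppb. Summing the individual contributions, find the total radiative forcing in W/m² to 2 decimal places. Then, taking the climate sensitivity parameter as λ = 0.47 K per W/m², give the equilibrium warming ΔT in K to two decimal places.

CO₂: 5.35 × ln(380/285) = 5.35 × ln(1.33333) = 5.35 × 0.28768 = 1.5391 W/m².
CH₄: 0.036 × (√1827 − √722) = 0.036 × (42.7434 − 26.8701) = 0.036 × 15.8733 = 0.5714 W/m².
N₂O: 0.120 × (√338 − √267) = 0.120 × (18.3848 − 16.3401) = 0.120 × 2.0447 = 0.2454 W/m².
Total ΔF = 1.5391 + 0.5714 + 0.2454 = 2.3559 W/m².
ΔT = λ ΔF = 0.47 × 2.36 = 1.1092 K.

ΔF = 2.36 W/m²; ΔT = 1.11 K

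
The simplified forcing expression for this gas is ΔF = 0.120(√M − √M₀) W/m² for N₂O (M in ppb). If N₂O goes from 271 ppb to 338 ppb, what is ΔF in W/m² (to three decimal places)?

N₂O: 0.120 × (√338 − √271) = 0.120 × (18.3848 − 16.4621) = 0.120 × 1.9227 = 0.2307 W/m².

ΔF = 0.231 W/m²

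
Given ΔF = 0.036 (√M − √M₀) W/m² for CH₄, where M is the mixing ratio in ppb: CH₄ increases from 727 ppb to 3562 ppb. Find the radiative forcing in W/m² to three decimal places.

CH₄: 0.036 × (√3562 − √727) = 0.036 × (59.6825 − 26.9629) = 0.036 × 32.7196 = 1.1779 W/m².

ΔF = 1.178 W/m²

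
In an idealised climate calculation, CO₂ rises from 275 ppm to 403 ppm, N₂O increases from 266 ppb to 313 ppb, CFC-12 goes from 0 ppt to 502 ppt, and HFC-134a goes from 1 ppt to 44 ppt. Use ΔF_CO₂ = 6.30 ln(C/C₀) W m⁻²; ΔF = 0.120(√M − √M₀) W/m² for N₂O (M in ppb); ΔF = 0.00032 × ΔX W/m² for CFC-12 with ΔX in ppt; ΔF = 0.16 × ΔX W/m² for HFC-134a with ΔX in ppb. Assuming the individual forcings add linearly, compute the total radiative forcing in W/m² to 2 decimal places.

ΔF = 2.74 W/m²

CO₂: 6.30 × ln(403/275) = 6.30 × ln(1.46545) = 6.30 × 0.38216 = 2.4076 W/m².
N₂O: 0.120 × (√313 − √266) = 0.120 × (17.6918 − 16.3095) = 0.120 × 1.3823 = 0.1659 W/m².
CFC-12: ΔF = 0.00032 × (502 − 0) = 0.00032 × 502 = 0.1606 W/m².
HFC-134a: Δ = 44 − 1 = 43 ppt = 0.043 ppb; ΔF = 0.16 × 0.043 = 0.0069 W/m².
Total ΔF = 2.4076 + 0.1659 + 0.1606 + 0.0069 = 2.7410 W/m².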